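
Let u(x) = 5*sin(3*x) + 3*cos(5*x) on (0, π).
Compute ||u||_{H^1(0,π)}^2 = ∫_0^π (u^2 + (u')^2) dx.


||u||_{H^1(0,π)}^2 = 242*π

u'(x) = -15*sin(5*x) + 15*cos(3*x).
Expand u² and (u')² and integrate term by term on (0, π), using: for integers n ≥ 1, ∫_0^π sin²(nx) dx = ∫_0^π cos²(nx) dx = π/2; for n ≠ n', ∫_0^π sin(nx)sin(n'x) dx = ∫_0^π cos(nx)cos(n'x) dx = 0; and by product-to-sum, ∫_0^π sin(nx)cos(n'x) dx = ½∫_0^π [sin((n+n')x) + sin((n−n')x)] dx, which is 0 when n+n' is even and 2n/(n²−n'²) when n+n' is odd (it need not vanish on (0, π)).
  u² squared terms: (3)²·∫cos(5x)² dx = 9·π/2 = 9*π/2;  (5)²·∫sin(3x)² dx = 25·π/2 = 25*π/2.
  u² cross terms: 2·(3)·(5)·∫cos(5x)·sin(3x) dx = 30·(0) = 0.
  So ∫_0^π u² dx = 9*π/2 + 25*π/2 + 0 = 17*π.
  (u')² squared terms: (-15)²·∫sin(5x)² dx = 225·π/2 = 225*π/2;  (15)²·∫cos(3x)² dx = 225·π/2 = 225*π/2.
  (u')² cross terms: 2·(-15)·(15)·∫sin(5x)·cos(3x) dx = -450·(0) = 0.
  So ∫_0^π (u')² dx = 225*π/2 + 225*π/2 + 0 = 225*π.
||u||_{H^1}^2 = (17*π) + (225*π) = 242*π.


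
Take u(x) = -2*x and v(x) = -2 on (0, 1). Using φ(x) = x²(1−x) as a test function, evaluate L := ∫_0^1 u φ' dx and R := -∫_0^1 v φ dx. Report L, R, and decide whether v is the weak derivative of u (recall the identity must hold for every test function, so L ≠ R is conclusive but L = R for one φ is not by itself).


LHS = 1/6, RHS = 1/6. Yes, v = u' weakly.

u(x) = -2*x, classical derivative u'(x) = -2.
φ(x) = x²(1−x), so φ'(x) = x*(2 - 3*x).
Note φ(0) = φ(1) = 0, so the boundary term u·φ vanishes.
LHS = ∫_0^1 u(x) φ'(x) dx = ∫_0^1 (6*x^3 - 4*x^2) dx. Term by term:
  ∫_0^1 6*x^3 dx = 3/2;  ∫_0^1 -4*x^2 dx = -4/3.
Sum: 3/2 − 4/3 = 1/6.
So LHS = 1/6.
∫_0^1 v(x) φ(x) dx = ∫_0^1 (2*x^3 - 2*x^2) dx. Term by term:
  ∫_0^1 2*x^3 dx = 1/2;  ∫_0^1 -2*x^2 dx = -2/3.
Sum: 1/2 − 2/3 = -1/6.
So RHS = -∫_0^1 v(x) φ(x) dx = 1/6.
LHS = RHS, so the identity holds for this test φ.
Moreover u is smooth here and v(x) = u'(x) = -2 pointwise, so the identity holds for every test function. Hence v is the weak derivative of u.


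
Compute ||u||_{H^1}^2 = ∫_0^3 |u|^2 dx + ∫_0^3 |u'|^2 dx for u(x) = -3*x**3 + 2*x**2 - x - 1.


||u||_{H^1}^2 = 323187/70

The H^1 norm (squared) on an interval (0, L) is
  ||u||_{H^1}^2 = ∫_0^L u(x)^2 dx + ∫_0^L u'(x)^2 dx.
Compute u'(x) = -9*x**2 + 4*x - 1.
Then u(x)^2 = 9*x**6 - 12*x**5 + 10*x**4 + 2*x**3 - 3*x**2 + 2*x + 1 and u'(x)^2 = 81*x**4 - 72*x**3 + 34*x**2 - 8*x + 1.
Integrate each monomial from 0 to 3 using ∫_0^3 c·x^n dx = c·3^(n+1)/(n+1):
  ∫_0^3 u(x)^2 dx = ∫_0^3 (9*x^6 - 12*x^5 + 10*x^4 + 2*x^3 - 3*x^2 + 2*x + 1) dx. Term by term:
    ∫_0^3 9*x^6 dx = 19683/7;  ∫_0^3 -12*x^5 dx = -1458;  ∫_0^3 10*x^4 dx = 486;
    ∫_0^3 2*x^3 dx = 81/2;  ∫_0^3 -3*x^2 dx = -27;  ∫_0^3 2*x dx = 9;
    ∫_0^3 1 dx = 3.
  Sum: 19683/7 − 1458 + 486 + 81/2 − 27 + 9 + 3 = 26115/14.
  ∫_0^3 u'(x)^2 dx = ∫_0^3 (81*x^4 - 72*x^3 + 34*x^2 - 8*x + 1) dx. Term by term:
    ∫_0^3 81*x^4 dx = 19683/5;  ∫_0^3 -72*x^3 dx = -1458;  ∫_0^3 34*x^2 dx = 306;
    ∫_0^3 -8*x dx = -36;  ∫_0^3 1 dx = 3.
  Sum: 19683/5 − 1458 + 306 − 36 + 3 = 13758/5.
Adding: ||u||_{H^1}^2 = 26115/14 + 13758/5 = 323187/70.


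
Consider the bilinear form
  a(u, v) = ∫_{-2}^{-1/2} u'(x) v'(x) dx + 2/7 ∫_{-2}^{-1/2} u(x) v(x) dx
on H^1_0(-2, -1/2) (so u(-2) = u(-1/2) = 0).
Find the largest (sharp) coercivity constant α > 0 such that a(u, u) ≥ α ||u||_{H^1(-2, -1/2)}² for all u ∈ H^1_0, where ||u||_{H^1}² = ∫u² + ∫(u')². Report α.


α = 2*(9 + 14*π^2)/(7*(9 + 4*π^2))

Coercivity of a(·,·) on H^1_0(-2, -1/2) means a(u, u) ≥ α ||u||_{H^1}² for every u ∈ H^1_0.
The interval has length L = 3/2, and Poincaré/coercivity depend only on L. Here a(u, u) = ∫(u')² + (2/7)·∫u².
Here 0 < c = 2/7 < 1. The condition a(u,u) ≥ α||u||_{H^1}² reads (1−α)∫(u')² ≥ (α−c)∫u². Any admissible α is ≤ 1 (rapidly oscillating u have ∫u²/∫(u')² → 0), and α = 1 would force 0 ≥ (1−c)∫u², impossible since c < 1; so 1−α > 0. By the sharp Poincaré inequality on H^1_0 of an interval of length L, ∫(u')² ≥ (π/L)²∫u² with equality for the first sine mode sin(π(x−x₀)/L) (x₀ the left endpoint), so the inequality holds for all u iff (1−α)(π/L)² ≥ α − c, i.e. α ≤ ((π/L)² + c)/((π/L)² + 1) = (1 + c(L/π)²)/(1 + (L/π)²). With (π/L)² = 4*π^2/9 and c = 2/7, the largest admissible constant is α = ((π/L)² + c)/((π/L)² + 1).
Simplifying, α = 2*(9 + 14*π^2)/(7*(9 + 4*π^2)).


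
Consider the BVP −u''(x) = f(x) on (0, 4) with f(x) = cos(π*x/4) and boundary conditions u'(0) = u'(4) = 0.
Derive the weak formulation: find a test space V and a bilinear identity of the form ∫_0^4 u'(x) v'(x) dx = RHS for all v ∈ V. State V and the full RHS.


V = H^1(0, 4) (no boundary constraint on v; u is determined up to an additive constant); weak form: ∫_0^4 u'v' dx = ∫_0^4 (cos(π*x/4)) v dx for all v ∈ V.

Multiply both sides by a test function v and integrate from 0 to 4:
  ∫_0^4 −u''(x) v(x) dx = ∫_0^4 f(x) v(x) dx.
Integrate the LHS by parts once:
  ∫_0^4 −u'' v dx = −[u'(x) v(x)]_0^4 + ∫_0^4 u'(x) v'(x) dx.
Thus ∫_0^4 u'(x) v'(x) dx = ∫_0^4 f(x) v(x) dx + [u'(x) v(x)]_0^4.
Choose V so that boundary terms are either known or forced to vanish.
u has homogeneous Neumann: u'(0) = u'(4) = 0. So [u' v]_0^4 = 0·v(4) − 0·v(0) = 0 for any v; take V = H^1(0, 4).
Weak formulation: find u (satisfying any essential BC) such that ∫_0^4 u'(x) v'(x) dx = ∫_0^4 f v dx for all v ∈ V (homogeneous Neumann, so boundary terms vanish).
Substituting f(x) = cos(π*x/4), the right-hand side is ∫_0^4 (cos(π*x/4)) v dx.
Compatibility check (pure Neumann): taking v ≡ 1 ∈ V gives 0 = ∫_0^4 f dx + (0) − (0), i.e. ∫_0^4 f dx must equal u'(0) − u'(4) = 0. Indeed ∫_0^4 (cos(π*x/4)) dx = 0, so the data are compatible. The solution is then unique only up to an additive constant (fix it e.g. by requiring ∫_0^4 u dx = 0).


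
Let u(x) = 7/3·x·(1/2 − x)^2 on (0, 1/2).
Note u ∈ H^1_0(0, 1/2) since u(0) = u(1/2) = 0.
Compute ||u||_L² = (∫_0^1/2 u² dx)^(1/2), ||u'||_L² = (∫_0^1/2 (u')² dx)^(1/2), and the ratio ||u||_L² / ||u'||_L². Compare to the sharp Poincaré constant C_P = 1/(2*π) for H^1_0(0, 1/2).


||u||_L² / ||u'||_L² = sqrt(14)/28 < C_P = 1/(2*π).

u(x) = 7/3·x·(1/2 − x)^2, so u'(x) = 7*x^2 - 14*x/3 + 7/12.
u(x) = 7/3·x·(1/2 − x)^2 vanishes at x = 0 and x = 1/2, so u ∈ H^1_0(0, 1/2). Differentiate via the product rule and integrate the resulting polynomials term by term.
  ∫_0^1/2 u² dx = ∫_0^1/2 (49*x^6/9 - 98*x^5/9 + 49*x^4/6 - 49*x^3/18 + 49*x^2/144) dx. Term by term:
    ∫_0^1/2 49*x^6/9 dx = 7/1152;  ∫_0^1/2 -98*x^5/9 dx = -49/1728;  ∫_0^1/2 49*x^4/6 dx = 49/960;
    ∫_0^1/2 -49*x^3/18 dx = -49/1152;  ∫_0^1/2 49*x^2/144 dx = 49/3456.
  Sum: 7/1152 − 49/1728 + 49/960 − 49/1152 + 49/3456 = 7/17280.
  ∫_0^1/2 (u')² dx = ∫_0^1/2 (49*x^4 - 196*x^3/3 + 539*x^2/18 - 49*x/9 + 49/144) dx. Term by term:
    ∫_0^1/2 49*x^4 dx = 49/160;  ∫_0^1/2 -196*x^3/3 dx = -49/48;  ∫_0^1/2 539*x^2/18 dx = 539/432;
    ∫_0^1/2 -49*x/9 dx = -49/72;  ∫_0^1/2 49/144 dx = 49/288.
  Sum: 49/160 − 49/48 + 539/432 − 49/72 + 49/288 = 49/2160.
∫_0^1/2 u² dx = 7/17280, so ||u||_L² = sqrt(210)/720.
∫_0^1/2 (u')² dx = 49/2160, so ||u'||_L² = 7*sqrt(15)/180.
Ratio ||u||_L² / ||u'||_L² = sqrt(14)/28.
Sharp Poincaré constant on H^1_0(0, 1/2) is C_P = L/π = 1/(2*π), achieved by sin(2*π·x).
A polynomial bump cannot attain the sharp Poincaré constant (only the first sine eigenfunction does), so the ratio is strictly less than C_P, consistent with ||u||_L² ≤ C_P ||u'||_L².


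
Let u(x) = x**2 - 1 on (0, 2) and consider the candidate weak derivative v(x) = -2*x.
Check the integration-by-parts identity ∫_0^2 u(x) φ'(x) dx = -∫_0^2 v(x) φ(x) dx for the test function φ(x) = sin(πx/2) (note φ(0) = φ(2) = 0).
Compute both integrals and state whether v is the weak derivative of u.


LHS = -8/π, RHS = 8/π. No, v is not the weak derivative of u.

u(x) = x**2 - 1, classical derivative u'(x) = 2*x.
φ(x) = sin(πx/2), so φ'(x) = π*cos(π*x/2)/2.
Note φ(0) = φ(2) = 0, so the boundary term u·φ vanishes.
LHS = ∫_0^2 u(x) φ'(x) dx = ∫_0^2 (π*x^2*cos(π*x/2)/2 - π*cos(π*x/2)/2) dx. Term by term:
  ∫_0^2 -π*cos(π*x/2)/2 dx = 0;  ∫_0^2 π*x^2*cos(π*x/2)/2 dx = -8/π.
Sum: 0 − 8/π = -8/π.
So LHS = -8/π.
∫_0^2 v(x) φ(x) dx = ∫_0^2 (-2*x*sin(π*x/2)) dx. Term by term:
  ∫_0^2 -2*x*sin(π*x/2) dx = -8/π.
So RHS = -∫_0^2 v(x) φ(x) dx = 8/π.
LHS − RHS = -16/π ≠ 0, so the identity fails.
(For a valid weak derivative the identity must hold for EVERY test function, in particular this one. The failure shows v is NOT the weak derivative of u.)
Correct weak derivative would be u'(x) = 2*x.


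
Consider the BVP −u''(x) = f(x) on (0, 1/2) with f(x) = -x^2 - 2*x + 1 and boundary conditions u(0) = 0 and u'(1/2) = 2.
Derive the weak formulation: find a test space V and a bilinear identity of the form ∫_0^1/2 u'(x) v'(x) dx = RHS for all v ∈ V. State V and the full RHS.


V = {v ∈ H^1(0, 1/2) : v(0) = 0} (test functions vanish at x = 0 where u is specified); weak form: ∫_0^1/2 u'v' dx = ∫_0^1/2 (-x^2 - 2*x + 1) v dx + 2·v(1/2) for all v ∈ V.

Multiply both sides by a test function v and integrate from 0 to 1/2:
  ∫_0^1/2 −u''(x) v(x) dx = ∫_0^1/2 f(x) v(x) dx.
Integrate the LHS by parts once:
  ∫_0^1/2 −u'' v dx = −[u'(x) v(x)]_0^1/2 + ∫_0^1/2 u'(x) v'(x) dx.
Thus ∫_0^1/2 u'(x) v'(x) dx = ∫_0^1/2 f(x) v(x) dx + [u'(x) v(x)]_0^1/2.
Choose V so that boundary terms are either known or forced to vanish.
Mixed BC: u(0) = 0 (Dirichlet) and u'(1/2) = 2 (Neumann). Define V = {v ∈ H^1(0, 1/2) : v(0) = 0}. Then [u' v]_0^1/2 = u'(1/2)·v(1/2) − u'(0)·0 = 2·v(1/2).
Weak formulation: find u (satisfying any essential BC) such that ∫_0^1/2 u'(x) v'(x) dx = ∫_0^1/2 f v dx + 2·v(1/2) for all v ∈ V (Dirichlet at 0 absorbed into V; Neumann datum at x = 1/2 contributes the boundary term).
Substituting f(x) = -x^2 - 2*x + 1, the right-hand side is ∫_0^1/2 (-x^2 - 2*x + 1) v dx + 2·v(1/2).


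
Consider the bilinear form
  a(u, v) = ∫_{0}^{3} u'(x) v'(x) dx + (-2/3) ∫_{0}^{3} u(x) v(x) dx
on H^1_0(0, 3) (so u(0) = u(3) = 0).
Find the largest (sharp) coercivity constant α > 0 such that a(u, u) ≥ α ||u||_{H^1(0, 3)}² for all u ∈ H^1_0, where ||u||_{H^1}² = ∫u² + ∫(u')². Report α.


α = (-6 + π^2)/(9 + π^2)

Coercivity of a(·,·) on H^1_0(0, 3) means a(u, u) ≥ α ||u||_{H^1}² for every u ∈ H^1_0.
The interval has length L = 3, and Poincaré/coercivity depend only on L. Here a(u, u) = ∫(u')² + (-2/3)·∫u².
Here c = -2/3 < 0 with |c| < (π/L)² = π^2/9, so coercivity still holds. The condition a(u,u) ≥ α||u||_{H^1}² reads (1−α)∫(u')² ≥ (α−c)∫u². Any admissible α is ≤ 1 (rapidly oscillating u have ∫u²/∫(u')² → 0), and α = 1 would force 0 ≥ (1−c)∫u², impossible since c < 1; so 1−α > 0. By the sharp Poincaré inequality on H^1_0 of an interval of length L, ∫(u')² ≥ (π/L)²∫u² with equality for the first sine mode sin(π(x−x₀)/L) (x₀ the left endpoint), so the inequality holds for all u iff (1−α)(π/L)² ≥ α − c, i.e. α ≤ ((π/L)² + c)/((π/L)² + 1) = (1 + c(L/π)²)/(1 + (L/π)²). (Direct route, valid since c ≤ 0: Poincaré gives c∫u² ≥ c(L/π)²∫(u')², so a(u,u) ≥ (1 + c(L/π)²)∫(u')², while ||u||_{H^1}² ≤ (1 + (L/π)²)∫(u')²; dividing yields the same α.) With (π/L)² = π^2/9 and c = -2/3, the largest admissible constant is α = ((π/L)² + c)/((π/L)² + 1).
Simplifying, α = (-6 + π^2)/(9 + π^2).


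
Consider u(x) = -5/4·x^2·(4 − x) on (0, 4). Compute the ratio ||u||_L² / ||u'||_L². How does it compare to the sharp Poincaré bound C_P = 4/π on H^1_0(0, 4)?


||u||_L² / ||u'||_L² = 2*sqrt(14)/7 < C_P = 4/π.

u(x) = -5/4·x^2·(4 − x), so u'(x) = 5*x*(3*x - 8)/4.
u(x) = -5/4·x^2·(4 − x) vanishes at x = 0 and x = 4, so u ∈ H^1_0(0, 4). Differentiate via the product rule and integrate the resulting polynomials term by term.
  ∫_0^4 u² dx = ∫_0^4 (25*x^6/16 - 25*x^5/2 + 25*x^4) dx. Term by term:
    ∫_0^4 25*x^6/16 dx = 25600/7;  ∫_0^4 -25*x^5/2 dx = -25600/3;  ∫_0^4 25*x^4 dx = 5120.
  Sum: 25600/7 − 25600/3 + 5120 = 5120/21.
  ∫_0^4 (u')² dx = ∫_0^4 (225*x^4/16 - 75*x^3 + 100*x^2) dx. Term by term:
    ∫_0^4 225*x^4/16 dx = 2880;  ∫_0^4 -75*x^3 dx = -4800;  ∫_0^4 100*x^2 dx = 6400/3.
  Sum: 2880 − 4800 + 6400/3 = 640/3.
∫_0^4 u² dx = 5120/21, so ||u||_L² = 32*sqrt(105)/21.
∫_0^4 (u')² dx = 640/3, so ||u'||_L² = 8*sqrt(30)/3.
Ratio ||u||_L² / ||u'||_L² = 2*sqrt(14)/7.
Sharp Poincaré constant on H^1_0(0, 4) is C_P = L/π = 4/π, achieved by sin(π/4·x).
A polynomial bump cannot attain the sharp Poincaré constant (only the first sine eigenfunction does), so the ratio is strictly less than C_P, consistent with ||u||_L² ≤ C_P ||u'||_L².


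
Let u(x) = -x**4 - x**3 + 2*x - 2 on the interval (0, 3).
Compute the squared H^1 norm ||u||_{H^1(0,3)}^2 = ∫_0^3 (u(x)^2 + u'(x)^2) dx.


||u||_{H^1}^2 = 1635051/140

The H^1 norm (squared) on an interval (0, L) is
  ||u||_{H^1}^2 = ∫_0^L u(x)^2 dx + ∫_0^L u'(x)^2 dx.
Compute u'(x) = -4*x**3 - 3*x**2 + 2.
Then u(x)^2 = x**8 + 2*x**7 + x**6 - 4*x**5 + 4*x**3 + 4*x**2 - 8*x + 4 and u'(x)^2 = 16*x**6 + 24*x**5 + 9*x**4 - 16*x**3 - 12*x**2 + 4.
Integrate each monomial from 0 to 3 using ∫_0^3 c·x^n dx = c·3^(n+1)/(n+1):
  ∫_0^3 u(x)^2 dx = ∫_0^3 (x^8 + 2*x^7 + x^6 - 4*x^5 + 4*x^3 + 4*x^2 - 8*x + 4) dx. Term by term:
    ∫_0^3 x^8 dx = 2187;  ∫_0^3 2*x^7 dx = 6561/4;  ∫_0^3 x^6 dx = 2187/7;
    ∫_0^3 -4*x^5 dx = -486;  ∫_0^3 4*x^3 dx = 81;  ∫_0^3 4*x^2 dx = 36;
    ∫_0^3 -8*x dx = -36;  ∫_0^3 4 dx = 12.
  Sum: 2187 + 6561/4 + 2187/7 − 486 + 81 + 36 − 36 + 12 = 104907/28.
  ∫_0^3 u'(x)^2 dx = ∫_0^3 (16*x^6 + 24*x^5 + 9*x^4 - 16*x^3 - 12*x^2 + 4) dx. Term by term:
    ∫_0^3 16*x^6 dx = 34992/7;  ∫_0^3 24*x^5 dx = 2916;  ∫_0^3 9*x^4 dx = 2187/5;
    ∫_0^3 -16*x^3 dx = -324;  ∫_0^3 -12*x^2 dx = -108;  ∫_0^3 4 dx = 12.
  Sum: 34992/7 + 2916 + 2187/5 − 324 − 108 + 12 = 277629/35.
Adding: ||u||_{H^1}^2 = 104907/28 + 277629/35 = 1635051/140.


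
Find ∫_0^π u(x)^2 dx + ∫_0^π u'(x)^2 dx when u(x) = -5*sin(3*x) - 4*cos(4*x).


||u||_{H^1(0,π)}^2 = -4080/7 + 261*π

u'(x) = 16*sin(4*x) - 15*cos(3*x).
Expand u² and (u')² and integrate term by term on (0, π), using: for integers n ≥ 1, ∫_0^π sin²(nx) dx = ∫_0^π cos²(nx) dx = π/2; for n ≠ n', ∫_0^π sin(nx)sin(n'x) dx = ∫_0^π cos(nx)cos(n'x) dx = 0; and by product-to-sum, ∫_0^π sin(nx)cos(n'x) dx = ½∫_0^π [sin((n+n')x) + sin((n−n')x)] dx, which is 0 when n+n' is even and 2n/(n²−n'²) when n+n' is odd (it need not vanish on (0, π)).
  u² squared terms: (-5)²·∫sin(3x)² dx = 25·π/2 = 25*π/2;  (-4)²·∫cos(4x)² dx = 16·π/2 = 8*π.
  u² cross terms: 2·(-5)·(-4)·∫sin(3x)·cos(4x) dx = 40·(-6/7) = -240/7.
  So ∫_0^π u² dx = 25*π/2 + 8*π − 240/7 = -240/7 + 41*π/2.
  (u')² squared terms: (-15)²·∫cos(3x)² dx = 225·π/2 = 225*π/2;  (16)²·∫sin(4x)² dx = 256·π/2 = 128*π.
  (u')² cross terms: 2·(-15)·(16)·∫cos(3x)·sin(4x) dx = -480·(8/7) = -3840/7.
  So ∫_0^π (u')² dx = 225*π/2 + 128*π − 3840/7 = -3840/7 + 481*π/2.
||u||_{H^1}^2 = (-240/7 + 41*π/2) + (-3840/7 + 481*π/2) = -4080/7 + 261*π.


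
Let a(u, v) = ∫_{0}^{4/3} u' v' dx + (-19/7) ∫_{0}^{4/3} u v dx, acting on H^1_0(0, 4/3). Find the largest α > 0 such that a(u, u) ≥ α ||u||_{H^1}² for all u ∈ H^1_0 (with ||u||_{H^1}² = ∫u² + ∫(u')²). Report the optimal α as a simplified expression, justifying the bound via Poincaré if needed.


α = (-304 + 63*π^2)/(7*(16 + 9*π^2))

Coercivity of a(·,·) on H^1_0(0, 4/3) means a(u, u) ≥ α ||u||_{H^1}² for every u ∈ H^1_0.
The interval has length L = 4/3, and Poincaré/coercivity depend only on L. Here a(u, u) = ∫(u')² + (-19/7)·∫u².
Here c = -19/7 < 0 with |c| < (π/L)² = 9*π^2/16, so coercivity still holds. The condition a(u,u) ≥ α||u||_{H^1}² reads (1−α)∫(u')² ≥ (α−c)∫u². Any admissible α is ≤ 1 (rapidly oscillating u have ∫u²/∫(u')² → 0), and α = 1 would force 0 ≥ (1−c)∫u², impossible since c < 1; so 1−α > 0. By the sharp Poincaré inequality on H^1_0 of an interval of length L, ∫(u')² ≥ (π/L)²∫u² with equality for the first sine mode sin(π(x−x₀)/L) (x₀ the left endpoint), so the inequality holds for all u iff (1−α)(π/L)² ≥ α − c, i.e. α ≤ ((π/L)² + c)/((π/L)² + 1) = (1 + c(L/π)²)/(1 + (L/π)²). (Direct route, valid since c ≤ 0: Poincaré gives c∫u² ≥ c(L/π)²∫(u')², so a(u,u) ≥ (1 + c(L/π)²)∫(u')², while ||u||_{H^1}² ≤ (1 + (L/π)²)∫(u')²; dividing yields the same α.) With (π/L)² = 9*π^2/16 and c = -19/7, the largest admissible constant is α = ((π/L)² + c)/((π/L)² + 1).
Simplifying, α = (-304 + 63*π^2)/(7*(16 + 9*π^2)).


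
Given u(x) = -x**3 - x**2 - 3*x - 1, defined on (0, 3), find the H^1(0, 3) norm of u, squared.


||u||_{H^1}^2 = 75111/35

The H^1 norm (squared) on an interval (0, L) is
  ||u||_{H^1}^2 = ∫_0^L u(x)^2 dx + ∫_0^L u'(x)^2 dx.
Compute u'(x) = -3*x**2 - 2*x - 3.
Then u(x)^2 = x**6 + 2*x**5 + 7*x**4 + 8*x**3 + 11*x**2 + 6*x + 1 and u'(x)^2 = 9*x**4 + 12*x**3 + 22*x**2 + 12*x + 9.
Integrate each monomial from 0 to 3 using ∫_0^3 c·x^n dx = c·3^(n+1)/(n+1):
  ∫_0^3 u(x)^2 dx = ∫_0^3 (x^6 + 2*x^5 + 7*x^4 + 8*x^3 + 11*x^2 + 6*x + 1) dx. Term by term:
    ∫_0^3 x^6 dx = 2187/7;  ∫_0^3 2*x^5 dx = 243;  ∫_0^3 7*x^4 dx = 1701/5;
    ∫_0^3 8*x^3 dx = 162;  ∫_0^3 11*x^2 dx = 99;  ∫_0^3 6*x dx = 27;
    ∫_0^3 1 dx = 3.
  Sum: 2187/7 + 243 + 1701/5 + 162 + 99 + 27 + 3 = 41532/35.
  ∫_0^3 u'(x)^2 dx = ∫_0^3 (9*x^4 + 12*x^3 + 22*x^2 + 12*x + 9) dx. Term by term:
    ∫_0^3 9*x^4 dx = 2187/5;  ∫_0^3 12*x^3 dx = 243;  ∫_0^3 22*x^2 dx = 198;
    ∫_0^3 12*x dx = 54;  ∫_0^3 9 dx = 27.
  Sum: 2187/5 + 243 + 198 + 54 + 27 = 4797/5.
Adding: ||u||_{H^1}^2 = 41532/35 + 4797/5 = 75111/35.


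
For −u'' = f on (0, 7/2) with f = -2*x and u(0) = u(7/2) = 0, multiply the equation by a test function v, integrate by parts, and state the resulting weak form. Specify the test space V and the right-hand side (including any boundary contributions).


V = H^1_0(0, 7/2) (so v(0) = v(7/2) = 0); weak form: ∫_0^7/2 u'v' dx = ∫_0^7/2 (-2*x) v dx for all v ∈ V.

Multiply both sides by a test function v and integrate from 0 to 7/2:
  ∫_0^7/2 −u''(x) v(x) dx = ∫_0^7/2 f(x) v(x) dx.
Integrate the LHS by parts once:
  ∫_0^7/2 −u'' v dx = −[u'(x) v(x)]_0^7/2 + ∫_0^7/2 u'(x) v'(x) dx.
Thus ∫_0^7/2 u'(x) v'(x) dx = ∫_0^7/2 f(x) v(x) dx + [u'(x) v(x)]_0^7/2.
Choose V so that boundary terms are either known or forced to vanish.
u is Dirichlet: u(0) = u(7/2) = 0. Let V = H^1_0(0, 7/2); then v(0) = v(7/2) = 0, and [u' v]_0^7/2 = 0.
Weak formulation: find u (satisfying any essential BC) such that ∫_0^7/2 u'(x) v'(x) dx = ∫_0^7/2 f v dx for all v ∈ V.
Substituting f(x) = -2*x, the right-hand side is ∫_0^7/2 (-2*x) v dx.


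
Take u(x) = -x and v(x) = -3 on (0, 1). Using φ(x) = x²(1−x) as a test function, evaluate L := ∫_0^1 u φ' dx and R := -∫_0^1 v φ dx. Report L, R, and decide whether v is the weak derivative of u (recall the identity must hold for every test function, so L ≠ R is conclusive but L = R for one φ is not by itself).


LHS = 1/12, RHS = 1/4. No, v is not the weak derivative of u.

u(x) = -x, classical derivative u'(x) = -1.
φ(x) = x²(1−x), so φ'(x) = x*(2 - 3*x).
Note φ(0) = φ(1) = 0, so the boundary term u·φ vanishes.
LHS = ∫_0^1 u(x) φ'(x) dx = ∫_0^1 (3*x^3 - 2*x^2) dx. Term by term:
  ∫_0^1 3*x^3 dx = 3/4;  ∫_0^1 -2*x^2 dx = -2/3.
Sum: 3/4 − 2/3 = 1/12.
So LHS = 1/12.
∫_0^1 v(x) φ(x) dx = ∫_0^1 (3*x^3 - 3*x^2) dx. Term by term:
  ∫_0^1 3*x^3 dx = 3/4;  ∫_0^1 -3*x^2 dx = -1.
Sum: 3/4 − 1 = -1/4.
So RHS = -∫_0^1 v(x) φ(x) dx = 1/4.
LHS − RHS = -1/6 ≠ 0, so the identity fails.
(For a valid weak derivative the identity must hold for EVERY test function, in particular this one. The failure shows v is NOT the weak derivative of u.)
Correct weak derivative would be u'(x) = -1.


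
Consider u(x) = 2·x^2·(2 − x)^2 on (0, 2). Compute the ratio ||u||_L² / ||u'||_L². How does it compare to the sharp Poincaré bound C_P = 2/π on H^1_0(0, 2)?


||u||_L² / ||u'||_L² = sqrt(3)/3 < C_P = 2/π.

u(x) = 2·x^2·(2 − x)^2, so u'(x) = 8*x*(x - 2)*(x - 1).
u(x) = 2·x^2·(2 − x)^2 vanishes at x = 0 and x = 2, so u ∈ H^1_0(0, 2). Differentiate via the product rule and integrate the resulting polynomials term by term.
  ∫_0^2 u² dx = ∫_0^2 (4*x^8 - 32*x^7 + 96*x^6 - 128*x^5 + 64*x^4) dx. Term by term:
    ∫_0^2 4*x^8 dx = 2048/9;  ∫_0^2 -32*x^7 dx = -1024;  ∫_0^2 96*x^6 dx = 12288/7;
    ∫_0^2 -128*x^5 dx = -4096/3;  ∫_0^2 64*x^4 dx = 2048/5.
  Sum: 2048/9 − 1024 + 12288/7 − 4096/3 + 2048/5 = 1024/315.
  ∫_0^2 (u')² dx = ∫_0^2 (64*x^6 - 384*x^5 + 832*x^4 - 768*x^3 + 256*x^2) dx. Term by term:
    ∫_0^2 64*x^6 dx = 8192/7;  ∫_0^2 -384*x^5 dx = -4096;  ∫_0^2 832*x^4 dx = 26624/5;
    ∫_0^2 -768*x^3 dx = -3072;  ∫_0^2 256*x^2 dx = 2048/3.
  Sum: 8192/7 − 4096 + 26624/5 − 3072 + 2048/3 = 1024/105.
∫_0^2 u² dx = 1024/315, so ||u||_L² = 32*sqrt(35)/105.
∫_0^2 (u')² dx = 1024/105, so ||u'||_L² = 32*sqrt(105)/105.
Ratio ||u||_L² / ||u'||_L² = sqrt(3)/3.
Sharp Poincaré constant on H^1_0(0, 2) is C_P = L/π = 2/π, achieved by sin(π/2·x).
A polynomial bump cannot attain the sharp Poincaré constant (only the first sine eigenfunction does), so the ratio is strictly less than C_P, consistent with ||u||_L² ≤ C_P ||u'||_L².


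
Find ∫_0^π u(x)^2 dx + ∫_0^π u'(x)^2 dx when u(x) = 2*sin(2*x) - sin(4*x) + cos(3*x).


||u||_{H^1(0,π)}^2 = -384/7 + 47*π/2

u'(x) = -3*sin(3*x) + 4*cos(2*x) - 4*cos(4*x).
Expand u² and (u')² and integrate term by term on (0, π), using: for integers n ≥ 1, ∫_0^π sin²(nx) dx = ∫_0^π cos²(nx) dx = π/2; for n ≠ n', ∫_0^π sin(nx)sin(n'x) dx = ∫_0^π cos(nx)cos(n'x) dx = 0; and by product-to-sum, ∫_0^π sin(nx)cos(n'x) dx = ½∫_0^π [sin((n+n')x) + sin((n−n')x)] dx, which is 0 when n+n' is even and 2n/(n²−n'²) when n+n' is odd (it need not vanish on (0, π)).
  u² squared terms: (-1)²·∫sin(4x)² dx = 1·π/2 = π/2;  (2)²·∫sin(2x)² dx = 4·π/2 = 2*π;  (1)²·∫cos(3x)² dx = 1·π/2 = π/2.
  u² cross terms: 2·(-1)·(2)·∫sin(4x)·sin(2x) dx = -4·(0) = 0;  2·(-1)·(1)·∫sin(4x)·cos(3x) dx = -2·(8/7) = -16/7;  2·(2)·(1)·∫sin(2x)·cos(3x) dx = 4·(-4/5) = -16/5.
  So ∫_0^π u² dx = π/2 + 2*π + π/2 + 0 − 16/7 − 16/5 = -192/35 + 3*π.
  (u')² squared terms: (-4)²·∫cos(4x)² dx = 16·π/2 = 8*π;  (-3)²·∫sin(3x)² dx = 9·π/2 = 9*π/2;  (4)²·∫cos(2x)² dx = 16·π/2 = 8*π.
  (u')² cross terms: 2·(-4)·(-3)·∫cos(4x)·sin(3x) dx = 24·(-6/7) = -144/7;  2·(-4)·(4)·∫cos(4x)·cos(2x) dx = -32·(0) = 0;  2·(-3)·(4)·∫sin(3x)·cos(2x) dx = -24·(6/5) = -144/5.
  So ∫_0^π (u')² dx = 8*π + 9*π/2 + 8*π − 144/7 + 0 − 144/5 = -1728/35 + 41*π/2.
||u||_{H^1}^2 = (-192/35 + 3*π) + (-1728/35 + 41*π/2) = -384/7 + 47*π/2.


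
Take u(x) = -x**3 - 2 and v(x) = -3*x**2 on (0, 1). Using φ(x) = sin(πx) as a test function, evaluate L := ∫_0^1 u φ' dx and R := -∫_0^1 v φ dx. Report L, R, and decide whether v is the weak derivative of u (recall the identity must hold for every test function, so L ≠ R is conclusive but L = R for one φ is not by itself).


LHS = -12/π^3 + 3/π, RHS = -12/π^3 + 3/π. Yes, v = u' weakly.

u(x) = -x**3 - 2, classical derivative u'(x) = -3*x**2.
φ(x) = sin(πx), so φ'(x) = π*cos(π*x).
Note φ(0) = φ(1) = 0, so the boundary term u·φ vanishes.
LHS = ∫_0^1 u(x) φ'(x) dx = ∫_0^1 (-π*x^3*cos(π*x) - 2*π*cos(π*x)) dx. Term by term:
  ∫_0^1 -2*π*cos(π*x) dx = 0;  ∫_0^1 -π*x^3*cos(π*x) dx = -12/π^3 + 3/π.
Sum: 0 + -12/π^3 + 3/π = -12/π^3 + 3/π.
So LHS = -12/π^3 + 3/π.
∫_0^1 v(x) φ(x) dx = ∫_0^1 (-3*x^2*sin(π*x)) dx. Term by term:
  ∫_0^1 -3*x^2*sin(π*x) dx = -3/π + 12/π^3.
So RHS = -∫_0^1 v(x) φ(x) dx = -12/π^3 + 3/π.
LHS = RHS, so the identity holds for this test φ.
Moreover u is smooth here and v(x) = u'(x) = -3*x**2 pointwise, so the identity holds for every test function. Hence v is the weak derivative of u.


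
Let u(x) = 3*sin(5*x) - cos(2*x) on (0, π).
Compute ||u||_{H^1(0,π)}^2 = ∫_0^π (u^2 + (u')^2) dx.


||u||_{H^1(0,π)}^2 = -100/7 + 239*π/2

u'(x) = 2*sin(2*x) + 15*cos(5*x).
Expand u² and (u')² and integrate term by term on (0, π), using: for integers n ≥ 1, ∫_0^π sin²(nx) dx = ∫_0^π cos²(nx) dx = π/2; for n ≠ n', ∫_0^π sin(nx)sin(n'x) dx = ∫_0^π cos(nx)cos(n'x) dx = 0; and by product-to-sum, ∫_0^π sin(nx)cos(n'x) dx = ½∫_0^π [sin((n+n')x) + sin((n−n')x)] dx, which is 0 when n+n' is even and 2n/(n²−n'²) when n+n' is odd (it need not vanish on (0, π)).
  u² squared terms: (-1)²·∫cos(2x)² dx = 1·π/2 = π/2;  (3)²·∫sin(5x)² dx = 9·π/2 = 9*π/2.
  u² cross terms: 2·(-1)·(3)·∫cos(2x)·sin(5x) dx = -6·(10/21) = -20/7.
  So ∫_0^π u² dx = π/2 + 9*π/2 − 20/7 = -20/7 + 5*π.
  (u')² squared terms: (2)²·∫sin(2x)² dx = 4·π/2 = 2*π;  (15)²·∫cos(5x)² dx = 225·π/2 = 225*π/2.
  (u')² cross terms: 2·(2)·(15)·∫sin(2x)·cos(5x) dx = 60·(-4/21) = -80/7.
  So ∫_0^π (u')² dx = 2*π + 225*π/2 − 80/7 = -80/7 + 229*π/2.
||u||_{H^1}^2 = (-20/7 + 5*π) + (-80/7 + 229*π/2) = -100/7 + 239*π/2.


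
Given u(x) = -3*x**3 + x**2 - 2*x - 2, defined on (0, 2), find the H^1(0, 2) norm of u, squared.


||u||_{H^1}^2 = 74848/105

The H^1 norm (squared) on an interval (0, L) is
  ||u||_{H^1}^2 = ∫_0^L u(x)^2 dx + ∫_0^L u'(x)^2 dx.
Compute u'(x) = -9*x**2 + 2*x - 2.
Then u(x)^2 = 9*x**6 - 6*x**5 + 13*x**4 + 8*x**3 + 8*x + 4 and u'(x)^2 = 81*x**4 - 36*x**3 + 40*x**2 - 8*x + 4.
Integrate each monomial from 0 to 2 using ∫_0^2 c·x^n dx = c·2^(n+1)/(n+1):
  ∫_0^2 u(x)^2 dx = ∫_0^2 (9*x^6 - 6*x^5 + 13*x^4 + 8*x^3 + 8*x + 4) dx. Term by term:
    ∫_0^2 9*x^6 dx = 1152/7;  ∫_0^2 -6*x^5 dx = -64;  ∫_0^2 13*x^4 dx = 416/5;
    ∫_0^2 8*x^3 dx = 32;  ∫_0^2 8*x dx = 16;  ∫_0^2 4 dx = 8.
  Sum: 1152/7 − 64 + 416/5 + 32 + 16 + 8 = 8392/35.
  ∫_0^2 u'(x)^2 dx = ∫_0^2 (81*x^4 - 36*x^3 + 40*x^2 - 8*x + 4) dx. Term by term:
    ∫_0^2 81*x^4 dx = 2592/5;  ∫_0^2 -36*x^3 dx = -144;  ∫_0^2 40*x^2 dx = 320/3;
    ∫_0^2 -8*x dx = -16;  ∫_0^2 4 dx = 8.
  Sum: 2592/5 − 144 + 320/3 − 16 + 8 = 7096/15.
Adding: ||u||_{H^1}^2 = 8392/35 + 7096/15 = 74848/105.


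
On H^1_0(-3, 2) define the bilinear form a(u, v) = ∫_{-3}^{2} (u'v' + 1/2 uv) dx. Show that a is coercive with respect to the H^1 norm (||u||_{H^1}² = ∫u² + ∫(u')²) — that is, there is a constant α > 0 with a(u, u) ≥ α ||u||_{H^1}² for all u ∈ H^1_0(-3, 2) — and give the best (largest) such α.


α = (π^2 + 25/2)/(π^2 + 25)

Coercivity of a(·,·) on H^1_0(-3, 2) means a(u, u) ≥ α ||u||_{H^1}² for every u ∈ H^1_0.
The interval has length L = 5, and Poincaré/coercivity depend only on L. Here a(u, u) = ∫(u')² + (1/2)·∫u².
Here 0 < c = 1/2 < 1. The condition a(u,u) ≥ α||u||_{H^1}² reads (1−α)∫(u')² ≥ (α−c)∫u². Any admissible α is ≤ 1 (rapidly oscillating u have ∫u²/∫(u')² → 0), and α = 1 would force 0 ≥ (1−c)∫u², impossible since c < 1; so 1−α > 0. By the sharp Poincaré inequality on H^1_0 of an interval of length L, ∫(u')² ≥ (π/L)²∫u² with equality for the first sine mode sin(π(x−x₀)/L) (x₀ the left endpoint), so the inequality holds for all u iff (1−α)(π/L)² ≥ α − c, i.e. α ≤ ((π/L)² + c)/((π/L)² + 1) = (1 + c(L/π)²)/(1 + (L/π)²). With (π/L)² = π^2/25 and c = 1/2, the largest admissible constant is α = ((π/L)² + c)/((π/L)² + 1).
Simplifying, α = (π^2 + 25/2)/(π^2 + 25).


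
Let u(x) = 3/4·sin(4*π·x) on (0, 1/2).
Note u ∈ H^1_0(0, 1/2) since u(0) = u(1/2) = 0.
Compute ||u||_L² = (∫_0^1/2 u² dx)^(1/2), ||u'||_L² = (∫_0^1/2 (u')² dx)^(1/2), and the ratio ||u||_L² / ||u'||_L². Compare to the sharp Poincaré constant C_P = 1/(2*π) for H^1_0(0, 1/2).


||u||_L² / ||u'||_L² = 1/(4*π) < C_P = 1/(2*π).

u(x) = 3/4·sin(4*π·x), so u'(x) = 3*π*cos(4*π*x).
Writing u(x) = A·sin(kπx/L) with A = 3/4 and k = 2, use ∫_0^L sin²(kπx/L) dx = L/2 and ∫_0^L cos²(kπx/L) dx = L/2.
u² = 9/16·sin²(4*π·x) and (u')² = 9*π^2·cos²(4*π·x), and each of sin², cos² integrates to L/2 = 1/4 over (0, 1/2).
∫_0^1/2 u² dx = 9/64, so ||u||_L² = 3/8.
∫_0^1/2 (u')² dx = 9*π^2/4, so ||u'||_L² = 3*π/2.
Ratio ||u||_L² / ||u'||_L² = 1/(4*π).
Sharp Poincaré constant on H^1_0(0, 1/2) is C_P = L/π = 1/(2*π), achieved by sin(2*π·x).
This is the k = 2 harmonic; the ratio L/(kπ) is strictly less than C_P = L/π, consistent with the sharp inequality ||u||_L² ≤ C_P ||u'||_L².


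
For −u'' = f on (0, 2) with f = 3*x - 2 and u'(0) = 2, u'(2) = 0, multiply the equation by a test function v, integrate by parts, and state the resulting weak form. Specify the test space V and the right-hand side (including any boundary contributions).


V = H^1(0, 2) (v unrestricted at boundary; u is determined up to an additive constant); weak form: ∫_0^2 u'v' dx = ∫_0^2 (3*x - 2) v dx − 2·v(0) for all v ∈ V.

Multiply both sides by a test function v and integrate from 0 to 2:
  ∫_0^2 −u''(x) v(x) dx = ∫_0^2 f(x) v(x) dx.
Integrate the LHS by parts once:
  ∫_0^2 −u'' v dx = −[u'(x) v(x)]_0^2 + ∫_0^2 u'(x) v'(x) dx.
Thus ∫_0^2 u'(x) v'(x) dx = ∫_0^2 f(x) v(x) dx + [u'(x) v(x)]_0^2.
Choose V so that boundary terms are either known or forced to vanish.
u has inhomogeneous Neumann u'(0) = 2, u'(2) = 0. [u' v]_0^2 = (0)·v(2) − (2)·v(0) = − 2·v(0). Take V = H^1(0, 2); boundary term becomes part of RHS.
Weak formulation: find u (satisfying any essential BC) such that ∫_0^2 u'(x) v'(x) dx = ∫_0^2 f v dx − 2·v(0) for all v ∈ V (Neumann data are natural BCs: they enter the RHS as boundary terms).
Substituting f(x) = 3*x - 2, the right-hand side is ∫_0^2 (3*x - 2) v dx − 2·v(0).
Compatibility check (pure Neumann): taking v ≡ 1 ∈ V gives 0 = ∫_0^2 f dx + (0) − (2), i.e. ∫_0^2 f dx must equal u'(0) − u'(2) = 2. Indeed ∫_0^2 (3*x - 2) dx = 2, so the data are compatible. The solution is then unique only up to an additive constant (fix it e.g. by requiring ∫_0^2 u dx = 0).


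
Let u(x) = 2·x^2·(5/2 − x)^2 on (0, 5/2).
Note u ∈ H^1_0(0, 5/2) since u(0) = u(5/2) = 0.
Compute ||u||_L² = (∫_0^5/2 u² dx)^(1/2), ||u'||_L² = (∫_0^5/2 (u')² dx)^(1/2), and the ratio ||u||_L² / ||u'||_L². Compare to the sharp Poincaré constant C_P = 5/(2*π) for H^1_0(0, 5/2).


||u||_L² / ||u'||_L² = 5*sqrt(3)/12 < C_P = 5/(2*π).

u(x) = 2·x^2·(5/2 − x)^2, so u'(x) = x*(2*x - 5)*(4*x - 5).
u(x) = 2·x^2·(5/2 − x)^2 vanishes at x = 0 and x = 5/2, so u ∈ H^1_0(0, 5/2). Differentiate via the product rule and integrate the resulting polynomials term by term.
  ∫_0^5/2 u² dx = ∫_0^5/2 (4*x^8 - 40*x^7 + 150*x^6 - 250*x^5 + 625*x^4/4) dx. Term by term:
    ∫_0^5/2 4*x^8 dx = 1953125/1152;  ∫_0^5/2 -40*x^7 dx = -1953125/256;  ∫_0^5/2 150*x^6 dx = 5859375/448;
    ∫_0^5/2 -250*x^5 dx = -1953125/192;  ∫_0^5/2 625*x^4/4 dx = 390625/128.
  Sum: 1953125/1152 − 1953125/256 + 5859375/448 − 1953125/192 + 390625/128 = 390625/16128.
  ∫_0^5/2 (u')² dx = ∫_0^5/2 (64*x^6 - 480*x^5 + 1300*x^4 - 1500*x^3 + 625*x^2) dx. Term by term:
    ∫_0^5/2 64*x^6 dx = 78125/14;  ∫_0^5/2 -480*x^5 dx = -78125/4;  ∫_0^5/2 1300*x^4 dx = 203125/8;
    ∫_0^5/2 -1500*x^3 dx = -234375/16;  ∫_0^5/2 625*x^2 dx = 78125/24.
  Sum: 78125/14 − 78125/4 + 203125/8 − 234375/16 + 78125/24 = 15625/336.
∫_0^5/2 u² dx = 390625/16128, so ||u||_L² = 625*sqrt(7)/336.
∫_0^5/2 (u')² dx = 15625/336, so ||u'||_L² = 125*sqrt(21)/84.
Ratio ||u||_L² / ||u'||_L² = 5*sqrt(3)/12.
Sharp Poincaré constant on H^1_0(0, 5/2) is C_P = L/π = 5/(2*π), achieved by sin(2*π/5·x).
A polynomial bump cannot attain the sharp Poincaré constant (only the first sine eigenfunction does), so the ratio is strictly less than C_P, consistent with ||u||_L² ≤ C_P ||u'||_L².


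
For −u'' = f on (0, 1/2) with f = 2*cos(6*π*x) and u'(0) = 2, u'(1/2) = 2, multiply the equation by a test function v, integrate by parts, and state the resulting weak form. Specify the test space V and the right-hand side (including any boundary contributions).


V = H^1(0, 1/2) (v unrestricted at boundary; u is determined up to an additive constant); weak form: ∫_0^1/2 u'v' dx = ∫_0^1/2 (2*cos(6*π*x)) v dx + 2·v(1/2) − 2·v(0) for all v ∈ V.

Multiply both sides by a test function v and integrate from 0 to 1/2:
  ∫_0^1/2 −u''(x) v(x) dx = ∫_0^1/2 f(x) v(x) dx.
Integrate the LHS by parts once:
  ∫_0^1/2 −u'' v dx = −[u'(x) v(x)]_0^1/2 + ∫_0^1/2 u'(x) v'(x) dx.
Thus ∫_0^1/2 u'(x) v'(x) dx = ∫_0^1/2 f(x) v(x) dx + [u'(x) v(x)]_0^1/2.
Choose V so that boundary terms are either known or forced to vanish.
u has inhomogeneous Neumann u'(0) = 2, u'(1/2) = 2. [u' v]_0^1/2 = (2)·v(1/2) − (2)·v(0) = 2·v(1/2) − 2·v(0). Take V = H^1(0, 1/2); boundary term becomes part of RHS.
Weak formulation: find u (satisfying any essential BC) such that ∫_0^1/2 u'(x) v'(x) dx = ∫_0^1/2 f v dx + 2·v(1/2) − 2·v(0) for all v ∈ V (Neumann data are natural BCs: they enter the RHS as boundary terms).
Substituting f(x) = 2*cos(6*π*x), the right-hand side is ∫_0^1/2 (2*cos(6*π*x)) v dx + 2·v(1/2) − 2·v(0).
Compatibility check (pure Neumann): taking v ≡ 1 ∈ V gives 0 = ∫_0^1/2 f dx + (2) − (2), i.e. ∫_0^1/2 f dx must equal u'(0) − u'(1/2) = 0. Indeed ∫_0^1/2 (2*cos(6*π*x)) dx = 0, so the data are compatible. The solution is then unique only up to an additive constant (fix it e.g. by requiring ∫_0^1/2 u dx = 0).


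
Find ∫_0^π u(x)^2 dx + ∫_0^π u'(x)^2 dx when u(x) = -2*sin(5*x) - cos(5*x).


||u||_{H^1(0,π)}^2 = 65*π

u'(x) = 5*sin(5*x) - 10*cos(5*x).
Expand u² and (u')² and integrate term by term on (0, π), using: for integers n ≥ 1, ∫_0^π sin²(nx) dx = ∫_0^π cos²(nx) dx = π/2; for n ≠ n', ∫_0^π sin(nx)sin(n'x) dx = ∫_0^π cos(nx)cos(n'x) dx = 0; and by product-to-sum, ∫_0^π sin(nx)cos(n'x) dx = ½∫_0^π [sin((n+n')x) + sin((n−n')x)] dx, which is 0 when n+n' is even and 2n/(n²−n'²) when n+n' is odd (it need not vanish on (0, π)).
  u² squared terms: (-1)²·∫cos(5x)² dx = 1·π/2 = π/2;  (-2)²·∫sin(5x)² dx = 4·π/2 = 2*π.
  u² cross terms: 2·(-1)·(-2)·∫cos(5x)·sin(5x) dx = 4·(0) = 0.
  So ∫_0^π u² dx = π/2 + 2*π + 0 = 5*π/2.
  (u')² squared terms: (-10)²·∫cos(5x)² dx = 100·π/2 = 50*π;  (5)²·∫sin(5x)² dx = 25·π/2 = 25*π/2.
  (u')² cross terms: 2·(-10)·(5)·∫cos(5x)·sin(5x) dx = -100·(0) = 0.
  So ∫_0^π (u')² dx = 50*π + 25*π/2 + 0 = 125*π/2.
||u||_{H^1}^2 = (5*π/2) + (125*π/2) = 65*π.


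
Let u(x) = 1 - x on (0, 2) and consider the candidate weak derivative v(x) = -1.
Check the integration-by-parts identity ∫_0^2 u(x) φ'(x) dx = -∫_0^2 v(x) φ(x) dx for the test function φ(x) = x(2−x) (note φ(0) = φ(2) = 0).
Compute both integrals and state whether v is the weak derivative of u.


LHS = 4/3, RHS = 4/3. Yes, v = u' weakly.

u(x) = 1 - x, classical derivative u'(x) = -1.
φ(x) = x(2−x), so φ'(x) = 2 - 2*x.
Note φ(0) = φ(2) = 0, so the boundary term u·φ vanishes.
LHS = ∫_0^2 u(x) φ'(x) dx = ∫_0^2 (2*x^2 - 4*x + 2) dx. Term by term:
  ∫_0^2 2*x^2 dx = 16/3;  ∫_0^2 -4*x dx = -8;  ∫_0^2 2 dx = 4.
Sum: 16/3 − 8 + 4 = 4/3.
So LHS = 4/3.
∫_0^2 v(x) φ(x) dx = ∫_0^2 (x^2 - 2*x) dx. Term by term:
  ∫_0^2 x^2 dx = 8/3;  ∫_0^2 -2*x dx = -4.
Sum: 8/3 − 4 = -4/3.
So RHS = -∫_0^2 v(x) φ(x) dx = 4/3.
LHS = RHS, so the identity holds for this test φ.
Moreover u is smooth here and v(x) = u'(x) = -1 pointwise, so the identity holds for every test function. Hence v is the weak derivative of u.


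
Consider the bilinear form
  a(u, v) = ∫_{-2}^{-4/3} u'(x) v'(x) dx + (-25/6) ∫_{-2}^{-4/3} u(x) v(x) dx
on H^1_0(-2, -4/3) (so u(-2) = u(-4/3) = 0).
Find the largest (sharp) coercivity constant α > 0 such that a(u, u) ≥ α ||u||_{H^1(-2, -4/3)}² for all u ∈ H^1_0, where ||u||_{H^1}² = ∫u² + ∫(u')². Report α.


α = (-50 + 27*π^2)/(3*(4 + 9*π^2))

Coercivity of a(·,·) on H^1_0(-2, -4/3) means a(u, u) ≥ α ||u||_{H^1}² for every u ∈ H^1_0.
The interval has length L = 2/3, and Poincaré/coercivity depend only on L. Here a(u, u) = ∫(u')² + (-25/6)·∫u².
Here c = -25/6 < 0 with |c| < (π/L)² = 9*π^2/4, so coercivity still holds. The condition a(u,u) ≥ α||u||_{H^1}² reads (1−α)∫(u')² ≥ (α−c)∫u². Any admissible α is ≤ 1 (rapidly oscillating u have ∫u²/∫(u')² → 0), and α = 1 would force 0 ≥ (1−c)∫u², impossible since c < 1; so 1−α > 0. By the sharp Poincaré inequality on H^1_0 of an interval of length L, ∫(u')² ≥ (π/L)²∫u² with equality for the first sine mode sin(π(x−x₀)/L) (x₀ the left endpoint), so the inequality holds for all u iff (1−α)(π/L)² ≥ α − c, i.e. α ≤ ((π/L)² + c)/((π/L)² + 1) = (1 + c(L/π)²)/(1 + (L/π)²). (Direct route, valid since c ≤ 0: Poincaré gives c∫u² ≥ c(L/π)²∫(u')², so a(u,u) ≥ (1 + c(L/π)²)∫(u')², while ||u||_{H^1}² ≤ (1 + (L/π)²)∫(u')²; dividing yields the same α.) With (π/L)² = 9*π^2/4 and c = -25/6, the largest admissible constant is α = ((π/L)² + c)/((π/L)² + 1).
Simplifying, α = (-50 + 27*π^2)/(3*(4 + 9*π^2)).


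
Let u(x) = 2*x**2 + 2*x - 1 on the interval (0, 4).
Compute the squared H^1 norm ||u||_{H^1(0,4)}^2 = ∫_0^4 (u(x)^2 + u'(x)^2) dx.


||u||_{H^1}^2 = 26828/15

The H^1 norm (squared) on an interval (0, L) is
  ||u||_{H^1}^2 = ∫_0^L u(x)^2 dx + ∫_0^L u'(x)^2 dx.
Compute u'(x) = 4*x + 2.
Then u(x)^2 = 4*x**4 + 8*x**3 - 4*x + 1 and u'(x)^2 = 16*x**2 + 16*x + 4.
Integrate each monomial from 0 to 4 using ∫_0^4 c·x^n dx = c·4^(n+1)/(n+1):
  ∫_0^4 u(x)^2 dx = ∫_0^4 (4*x^4 + 8*x^3 - 4*x + 1) dx. Term by term:
    ∫_0^4 4*x^4 dx = 4096/5;  ∫_0^4 8*x^3 dx = 512;  ∫_0^4 -4*x dx = -32;
    ∫_0^4 1 dx = 4.
  Sum: 4096/5 + 512 − 32 + 4 = 6516/5.
  ∫_0^4 u'(x)^2 dx = ∫_0^4 (16*x^2 + 16*x + 4) dx. Term by term:
    ∫_0^4 16*x^2 dx = 1024/3;  ∫_0^4 16*x dx = 128;  ∫_0^4 4 dx = 16.
  Sum: 1024/3 + 128 + 16 = 1456/3.
Adding: ||u||_{H^1}^2 = 6516/5 + 1456/3 = 26828/15.


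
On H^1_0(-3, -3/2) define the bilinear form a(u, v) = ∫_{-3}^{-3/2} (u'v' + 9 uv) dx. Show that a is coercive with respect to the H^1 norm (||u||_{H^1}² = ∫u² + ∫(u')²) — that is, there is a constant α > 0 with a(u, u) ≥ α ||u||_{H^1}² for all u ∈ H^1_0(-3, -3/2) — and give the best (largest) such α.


α = 1

Coercivity of a(·,·) on H^1_0(-3, -3/2) means a(u, u) ≥ α ||u||_{H^1}² for every u ∈ H^1_0.
The interval has length L = 3/2, and Poincaré/coercivity depend only on L. Here a(u, u) = ∫(u')² + (9)·∫u².
Here c = 9 ≥ 1, so a(u,u) = ∫(u')² + c∫u² ≥ ∫(u')² + ∫u² = ||u||_{H^1}², i.e. α = 1 works. No larger α is possible: a(u,u) ≥ α||u||_{H^1}² means (1−α)∫(u')² ≥ (α−c)∫u², and for the modes u_n = sin(nπ(x−x₀)/L) (x₀ the left endpoint) one has ∫u_n²/∫(u_n')² = (L/(nπ))² → 0, so a(u_n,u_n)/||u_n||_{H^1}² → 1. Hence the optimal constant is α = 1.
Therefore α = 1.


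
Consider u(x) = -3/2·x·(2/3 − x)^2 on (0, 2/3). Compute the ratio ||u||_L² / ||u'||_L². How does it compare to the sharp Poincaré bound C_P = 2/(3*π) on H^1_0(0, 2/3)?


||u||_L² / ||u'||_L² = sqrt(14)/21 < C_P = 2/(3*π).

u(x) = -3/2·x·(2/3 − x)^2, so u'(x) = (2 - 9*x)*(3*x - 2)/6.
u(x) = -3/2·x·(2/3 − x)^2 vanishes at x = 0 and x = 2/3, so u ∈ H^1_0(0, 2/3). Differentiate via the product rule and integrate the resulting polynomials term by term.
  ∫_0^2/3 u² dx = ∫_0^2/3 (9*x^6/4 - 6*x^5 + 6*x^4 - 8*x^3/3 + 4*x^2/9) dx. Term by term:
    ∫_0^2/3 9*x^6/4 dx = 32/1701;  ∫_0^2/3 -6*x^5 dx = -64/729;  ∫_0^2/3 6*x^4 dx = 64/405;
    ∫_0^2/3 -8*x^3/3 dx = -32/243;  ∫_0^2/3 4*x^2/9 dx = 32/729.
  Sum: 32/1701 − 64/729 + 64/405 − 32/243 + 32/729 = 32/25515.
  ∫_0^2/3 (u')² dx = ∫_0^2/3 (81*x^4/4 - 36*x^3 + 22*x^2 - 16*x/3 + 4/9) dx. Term by term:
    ∫_0^2/3 81*x^4/4 dx = 8/15;  ∫_0^2/3 -36*x^3 dx = -16/9;  ∫_0^2/3 22*x^2 dx = 176/81;
    ∫_0^2/3 -16*x/3 dx = -32/27;  ∫_0^2/3 4/9 dx = 8/27.
  Sum: 8/15 − 16/9 + 176/81 − 32/27 + 8/27 = 16/405.
∫_0^2/3 u² dx = 32/25515, so ||u||_L² = 4*sqrt(70)/945.
∫_0^2/3 (u')² dx = 16/405, so ||u'||_L² = 4*sqrt(5)/45.
Ratio ||u||_L² / ||u'||_L² = sqrt(14)/21.
Sharp Poincaré constant on H^1_0(0, 2/3) is C_P = L/π = 2/(3*π), achieved by sin(3*π/2·x).
A polynomial bump cannot attain the sharp Poincaré constant (only the first sine eigenfunction does), so the ratio is strictly less than C_P, consistent with ||u||_L² ≤ C_P ||u'||_L².
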